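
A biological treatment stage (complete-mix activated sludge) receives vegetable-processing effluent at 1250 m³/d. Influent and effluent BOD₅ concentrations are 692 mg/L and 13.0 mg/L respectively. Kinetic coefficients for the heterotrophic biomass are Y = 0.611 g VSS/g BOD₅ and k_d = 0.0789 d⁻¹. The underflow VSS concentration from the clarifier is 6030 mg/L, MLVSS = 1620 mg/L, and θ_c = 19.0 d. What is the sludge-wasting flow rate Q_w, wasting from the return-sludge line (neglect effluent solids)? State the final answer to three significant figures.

Q_w ≈ 34.4 m³/d

Rearranging the biomass balance for a CMAS with decay, V = Y·Q·ΔS·θ_c / [X·(1+k_d θ_c)] = 0.611 × 1250 × (692 − 13.0) × 19.0 / [1620 × (1 + 0.0789 × 19.0)] = 9.85×10^6 / 4049 = 2434 m³.
Q_w = (V·X)/(θ_c X_r) = 2434 × 1620 / (19.0 × 6030) = 34.41 m³/d.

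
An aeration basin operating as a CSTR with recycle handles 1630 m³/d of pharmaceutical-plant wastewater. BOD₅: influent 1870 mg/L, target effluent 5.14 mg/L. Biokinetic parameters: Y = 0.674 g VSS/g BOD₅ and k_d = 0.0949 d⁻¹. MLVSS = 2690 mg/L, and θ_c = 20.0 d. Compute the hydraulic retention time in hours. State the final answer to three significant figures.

From the SRT design equation V = Y Q (S₀−S) θ_c / [X (1 + k_d θ_c)] = 0.674 × 1630 × (1870 − 5.14) × 20.0 / [2690 × (1 + 0.0949 × 20.0)] = 4.1×10^7 / 7796 = 5256 m³.
τ = V/Q = 5256/1630 = 3.225 d, or 77.39 h.

τ ≈ 77.4 h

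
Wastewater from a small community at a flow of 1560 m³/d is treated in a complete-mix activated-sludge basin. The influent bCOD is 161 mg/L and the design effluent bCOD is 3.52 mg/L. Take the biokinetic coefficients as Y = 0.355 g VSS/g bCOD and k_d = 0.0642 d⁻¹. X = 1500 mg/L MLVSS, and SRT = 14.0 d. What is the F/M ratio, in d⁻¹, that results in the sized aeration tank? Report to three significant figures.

F/M ≈ 0.391 d⁻¹

Steady-state biomass mass balance: V·X·(1 + k_d·θ_c) = Y·Q·(S₀ − S)·θ_c, so V = 0.355 × 1560 × (161 − 3.52) × 14.0 / [1500 × (1 + 0.0642 × 14.0)] = 1.22×10^6 / 2848 = 428.7 m³.
F/M = Q·S₀ / (V·X) = 1560 × 161 / (428.7 × 1500) = 0.3906 g bCOD·(g VSS·d)⁻¹.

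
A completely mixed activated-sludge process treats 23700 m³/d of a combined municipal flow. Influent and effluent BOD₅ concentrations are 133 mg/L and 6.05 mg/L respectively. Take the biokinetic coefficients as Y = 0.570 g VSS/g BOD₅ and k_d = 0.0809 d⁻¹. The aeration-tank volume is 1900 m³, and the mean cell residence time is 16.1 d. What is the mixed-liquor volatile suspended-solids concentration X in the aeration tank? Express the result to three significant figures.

X ≈ 6310 mg/L

X = Y·Q·ΔS·θ_c / [V·(1 + k_d θ_c)] = 0.570 × 23700 × (133 − 6.05) × 16.1 / [1900 × (1 + 0.0809 × 16.1)] = 6311 mg/L.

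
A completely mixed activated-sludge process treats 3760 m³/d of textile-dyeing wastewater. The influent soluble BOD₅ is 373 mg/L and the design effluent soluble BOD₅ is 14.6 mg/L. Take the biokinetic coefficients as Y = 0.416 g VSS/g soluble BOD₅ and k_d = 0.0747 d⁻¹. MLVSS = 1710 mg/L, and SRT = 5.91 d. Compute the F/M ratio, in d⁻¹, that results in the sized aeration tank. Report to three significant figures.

Steady-state biomass mass balance: V·X·(1 + k_d·θ_c) = Y·Q·(S₀ − S)·θ_c, so V = 0.416 × 3760 × (373 − 14.6) × 5.91 / [1710 × (1 + 0.0747 × 5.91)] = 3.31×10^6 / 2465 = 1344 m³.
F/M = applied load / biomass = Q·S₀/(V·X) = 3760 × 373 / (1344 × 1710) = 0.6102 d⁻¹.

F/M ≈ 0.610 d⁻¹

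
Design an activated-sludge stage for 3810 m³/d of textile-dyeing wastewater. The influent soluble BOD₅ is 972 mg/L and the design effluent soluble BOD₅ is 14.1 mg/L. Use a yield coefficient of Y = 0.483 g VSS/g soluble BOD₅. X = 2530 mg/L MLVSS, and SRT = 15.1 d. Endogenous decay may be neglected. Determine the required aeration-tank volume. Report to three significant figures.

V ≈ 10500 m³

V·X = Y·Q·ΔS·θ_c gives V = 0.483 × 3810 × (972 − 14.1) × 15.1 / 2530 = 10521 m³.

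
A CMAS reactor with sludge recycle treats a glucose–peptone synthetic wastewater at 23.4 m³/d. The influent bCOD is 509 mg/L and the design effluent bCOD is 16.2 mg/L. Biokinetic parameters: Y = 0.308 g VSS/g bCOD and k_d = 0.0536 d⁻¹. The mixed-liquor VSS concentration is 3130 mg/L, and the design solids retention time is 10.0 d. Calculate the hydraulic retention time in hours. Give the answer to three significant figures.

Rearranging the biomass balance for a CMAS with decay, V = Y·Q·ΔS·θ_c / [X·(1+k_d θ_c)] = 0.308 × 23.4 × (509 − 16.2) × 10.0 / [3130 × (1 + 0.0536 × 10.0)] = 3.55×10^4 / 4808 = 7.388 m³.
Hydraulic retention time τ = V/Q = 7.388 / 23.4 = 0.3157 d = 7.577 h.

τ ≈ 7.58 h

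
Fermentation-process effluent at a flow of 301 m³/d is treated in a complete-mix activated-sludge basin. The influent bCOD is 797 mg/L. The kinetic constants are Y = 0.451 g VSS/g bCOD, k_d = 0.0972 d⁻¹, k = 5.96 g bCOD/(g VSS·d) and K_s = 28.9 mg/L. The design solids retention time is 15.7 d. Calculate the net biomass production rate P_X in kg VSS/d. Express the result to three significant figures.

From the Monod/SRT balance for a CMAS, S = K_s·(1+k_d θ_c)/[θ_c·(Y k − k_d) − 1] = 28.9 × (1 + 0.0972 × 15.7) / [15.7 × (0.451 × 5.96 − 0.0972) − 1] = 73.00 / 39.67 = 1.840 mg/L.
Correct the yield for decay: Y_obs = Y/(1 + k_d θ_c) = 0.451 / (1 + 0.0972 × 15.7) = 0.451 / 2.526 = 0.1785.
Mass of bCOD removed per day: Q(S₀ − S) = 301 × 795.2 g/m³ = 239.3 kg/d.
Biomass produced: P_X = Y_obs·Q·ΔS = 0.1785 × 239.3 ≈ 42.73 kg VSS/d.

P_X ≈ 42.7 kg VSS/d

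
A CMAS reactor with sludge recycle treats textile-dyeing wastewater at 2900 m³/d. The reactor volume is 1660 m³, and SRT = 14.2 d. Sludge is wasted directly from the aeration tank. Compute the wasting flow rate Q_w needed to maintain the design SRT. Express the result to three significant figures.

Q_w ≈ 117 m³/d

Wasting from the aeration tank: Q_w = V / θ_c = 1660 / 14.2 = 116.9 m³/d.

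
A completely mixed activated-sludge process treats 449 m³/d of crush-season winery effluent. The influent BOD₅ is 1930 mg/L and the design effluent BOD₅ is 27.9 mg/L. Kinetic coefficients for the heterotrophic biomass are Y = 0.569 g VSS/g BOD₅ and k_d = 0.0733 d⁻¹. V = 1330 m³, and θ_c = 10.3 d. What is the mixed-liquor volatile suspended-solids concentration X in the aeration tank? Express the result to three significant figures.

X ≈ 2140 mg/L

X = Y·Q·ΔS·θ_c / [V·(1 + k_d θ_c)] = 0.569 × 449 × (1930 − 27.9) × 10.3 / [1330 × (1 + 0.0733 × 10.3)] = 2144 mg/L.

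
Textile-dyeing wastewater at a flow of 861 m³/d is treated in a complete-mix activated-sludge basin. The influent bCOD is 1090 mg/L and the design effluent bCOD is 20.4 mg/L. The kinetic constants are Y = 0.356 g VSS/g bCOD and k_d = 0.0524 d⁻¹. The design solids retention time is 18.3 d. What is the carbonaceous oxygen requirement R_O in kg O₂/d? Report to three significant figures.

R_O ≈ 683 kg O₂/d

Observed yield with endogenous decay: Y_obs = Y / (1 + k_d·θ_c) = 0.356 / (1 + 0.0524 × 18.3) = 0.356 / 1.959 = 0.1817 g VSS/g bCOD.
Q·(S₀ − S) = 861 × (1090 − 20.4) × 10⁻³ = 920.9 kg/d removed.
Net sludge production P_X = 0.1817 × 920.9 = 167.4 kg VSS/d.
R_O = Q·ΔS − 1.42 P_X = 920.9 − 237.7 = 683.3 kg O₂/d.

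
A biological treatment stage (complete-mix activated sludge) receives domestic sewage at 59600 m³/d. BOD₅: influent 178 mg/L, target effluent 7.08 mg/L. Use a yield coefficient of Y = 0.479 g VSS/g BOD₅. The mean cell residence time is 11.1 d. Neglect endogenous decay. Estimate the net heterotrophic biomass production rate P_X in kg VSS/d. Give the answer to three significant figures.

P_X ≈ 4880 kg VSS/d

With endogenous decay neglected, the observed yield equals the true yield: Y_obs = Y = 0.479 g VSS/g BOD₅.
Substrate removed = Q·(S₀ − S) = 59600 m³/d × (178 − 7.08) g/m³ = 1.02×10^7 g/d = 10187 kg/d.
So the net sludge growth is P_X = 0.4790 × 10187 = 4879 kg VSS/d.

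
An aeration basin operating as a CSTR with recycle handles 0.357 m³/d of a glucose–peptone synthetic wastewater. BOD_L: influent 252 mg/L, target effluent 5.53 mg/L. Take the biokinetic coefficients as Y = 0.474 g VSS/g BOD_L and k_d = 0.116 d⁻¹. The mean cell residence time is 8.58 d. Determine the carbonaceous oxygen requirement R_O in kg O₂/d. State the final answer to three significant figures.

R_O ≈ 0.0583 kg O₂/d

Observed yield with endogenous decay: Y_obs = Y / (1 + k_d·θ_c) = 0.474 / (1 + 0.116 × 8.58) = 0.474 / 1.995 = 0.2376 g VSS/g BOD_L.
Substrate removed = Q·(S₀ − S) = 0.357 m³/d × (252 − 5.53) g/m³ = 8.8×10^1 g/d = 0.08799 kg/d.
Biomass synthesised: P_X = Y_obs × 0.08799 = 0.02090 kg VSS/d.
R_O = Q·(S₀ − S) − 1.42·P_X = 0.08799 − 1.42 × 0.02090 = 0.05831 kg O₂/d.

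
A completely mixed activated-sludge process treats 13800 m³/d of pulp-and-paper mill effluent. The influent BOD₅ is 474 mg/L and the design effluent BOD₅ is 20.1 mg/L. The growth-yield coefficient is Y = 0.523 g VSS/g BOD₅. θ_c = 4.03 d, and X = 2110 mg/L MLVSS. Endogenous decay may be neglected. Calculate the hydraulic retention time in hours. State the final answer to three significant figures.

V·X = Y·Q·ΔS·θ_c gives V = 0.523 × 13800 × (474 − 20.1) × 4.03 / 2110 = 6257 m³.
HRT = V/Q = 6257 m³ / 13800 m³·d⁻¹ = 0.4534 d × 24 = 10.88 h.

τ ≈ 10.9 h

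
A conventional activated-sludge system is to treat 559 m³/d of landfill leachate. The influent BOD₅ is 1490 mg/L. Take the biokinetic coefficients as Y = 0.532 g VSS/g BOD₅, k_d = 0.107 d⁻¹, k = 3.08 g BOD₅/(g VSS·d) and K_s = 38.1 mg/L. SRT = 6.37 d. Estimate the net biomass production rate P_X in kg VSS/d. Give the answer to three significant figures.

P_X ≈ 262 kg VSS/d

For a completely mixed reactor with recycle the Lawrence–McCarty relation gives S = K_s·(1 + k_d·θ_c) / [θ_c·(Y·k − k_d) − 1] = 38.1 × (1 + 0.107 × 6.37) / [6.37 × (0.532 × 3.08 − 0.107) − 1] = 64.07 / 8.756 = 7.317 mg/L.
The observed yield is Y_obs = Y/(1 + k_d·θ_c) = 0.532 / (1 + 0.107 × 6.37) = 0.532 / 1.682 = 0.3164 g VSS per g BOD₅ removed.
Q·(S₀ − S) = 559 × (1490 − 7.32) × 10⁻³ = 828.8 kg/d removed.
P_X = Y_obs · Q(S₀ − S) = 0.3164 × 828.8 = 262.2 kg VSS/d.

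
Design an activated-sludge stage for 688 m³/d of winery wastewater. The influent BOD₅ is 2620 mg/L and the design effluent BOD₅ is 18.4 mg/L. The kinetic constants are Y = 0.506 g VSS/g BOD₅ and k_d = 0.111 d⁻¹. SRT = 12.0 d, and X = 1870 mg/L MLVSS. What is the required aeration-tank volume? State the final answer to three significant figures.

V ≈ 2490 m³

Rearranging the biomass balance for a CMAS with decay, V = Y·Q·ΔS·θ_c / [X·(1+k_d θ_c)] = 0.506 × 688 × (2620 − 18.4) × 12.0 / [1870 × (1 + 0.111 × 12.0)] = 1.09×10^7 / 4361 = 2492 m³.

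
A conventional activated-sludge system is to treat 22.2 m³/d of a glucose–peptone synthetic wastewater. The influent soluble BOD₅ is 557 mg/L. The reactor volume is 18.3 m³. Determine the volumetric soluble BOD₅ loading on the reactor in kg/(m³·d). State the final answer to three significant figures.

L_v ≈ 0.676 kg soluble BOD₅/(m³·d)

L_v = Q S₀ / V = 22.2 × 557 × 10⁻³ / 18.30 = 0.6757 kg/(m³·d).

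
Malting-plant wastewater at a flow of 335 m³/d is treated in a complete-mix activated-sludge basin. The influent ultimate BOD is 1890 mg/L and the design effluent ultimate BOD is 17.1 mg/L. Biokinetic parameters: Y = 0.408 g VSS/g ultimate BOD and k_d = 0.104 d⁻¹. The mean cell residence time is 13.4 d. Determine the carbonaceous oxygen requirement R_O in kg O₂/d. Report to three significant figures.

R_O ≈ 476 kg O₂/d

The observed yield is Y_obs = Y/(1 + k_d·θ_c) = 0.408 / (1 + 0.104 × 13.4) = 0.408 / 2.394 = 0.1705 g VSS per g ultimate BOD removed.
Q·(S₀ − S) = 335 × (1890 − 17.1) × 10⁻³ = 627.4 kg/d removed.
P_X = Y_obs·Q·(S₀ − S) = 0.1705 × 627.4 = 106.9 kg VSS/d.
Carbonaceous O₂ demand = substrate oxidised − cell-mass equivalent = 627.4 − 1.42 × 106.9 = 475.6 kg O₂/d.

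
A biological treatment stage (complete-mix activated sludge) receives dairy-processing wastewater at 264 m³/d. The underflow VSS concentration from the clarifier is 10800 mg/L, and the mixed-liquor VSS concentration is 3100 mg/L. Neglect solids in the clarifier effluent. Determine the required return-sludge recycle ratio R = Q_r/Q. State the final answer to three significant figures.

Solids balance on the clarifier gives (1+R)X = R·X_r, so R = X/(X_r − X) = 3100 / (10800 − 3100) = 0.4026.

R ≈ 0.403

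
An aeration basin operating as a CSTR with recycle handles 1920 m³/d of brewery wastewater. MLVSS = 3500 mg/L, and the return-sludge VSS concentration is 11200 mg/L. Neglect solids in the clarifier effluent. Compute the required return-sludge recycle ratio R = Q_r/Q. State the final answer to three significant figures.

R ≈ 0.455

Solids balance on the clarifier gives (1+R)X = R·X_r, so R = X/(X_r − X) = 3500 / (11200 − 3500) = 0.4545.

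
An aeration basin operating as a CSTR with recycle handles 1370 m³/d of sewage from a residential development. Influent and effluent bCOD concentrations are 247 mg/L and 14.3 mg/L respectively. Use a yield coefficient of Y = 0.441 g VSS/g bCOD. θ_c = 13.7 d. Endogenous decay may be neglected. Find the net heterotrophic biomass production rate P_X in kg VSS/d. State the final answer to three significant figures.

P_X ≈ 141 kg VSS/d

No decay correction is needed, so Y_obs = Y = 0.441.
Mass of bCOD removed per day: Q(S₀ − S) = 1370 × 232.7 g/m³ = 318.8 kg/d.
Biomass produced: P_X = Y_obs·Q·ΔS = 0.4410 × 318.8 ≈ 140.6 kg VSS/d.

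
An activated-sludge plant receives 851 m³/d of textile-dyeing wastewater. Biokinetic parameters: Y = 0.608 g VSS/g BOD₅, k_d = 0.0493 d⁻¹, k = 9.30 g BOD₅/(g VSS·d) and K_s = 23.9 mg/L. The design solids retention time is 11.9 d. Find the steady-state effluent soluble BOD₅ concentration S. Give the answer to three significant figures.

S ≈ 0.577 mg/L

Effluent substrate depends only on kinetics and SRT: S = K_s(1 + k_d θ_c) / [θ_c(Yk − k_d) − 1] = 23.9 × (1 + 0.0493 × 11.9) / [11.9 × (0.608 × 9.30 − 0.0493) − 1] = 37.92 / 65.70 = 0.5772 mg/L.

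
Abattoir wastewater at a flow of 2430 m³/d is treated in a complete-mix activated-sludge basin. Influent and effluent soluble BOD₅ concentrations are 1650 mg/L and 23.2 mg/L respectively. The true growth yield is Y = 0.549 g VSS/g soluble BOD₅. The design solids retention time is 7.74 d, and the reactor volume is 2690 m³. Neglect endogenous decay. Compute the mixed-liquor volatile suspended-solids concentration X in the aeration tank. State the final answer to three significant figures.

X = Y·Q·ΔS·θ_c / V = 0.549 × 2430 × (1650 − 23.2) × 7.74 / 2690 = 6245 mg/L.

X ≈ 6240 mg/L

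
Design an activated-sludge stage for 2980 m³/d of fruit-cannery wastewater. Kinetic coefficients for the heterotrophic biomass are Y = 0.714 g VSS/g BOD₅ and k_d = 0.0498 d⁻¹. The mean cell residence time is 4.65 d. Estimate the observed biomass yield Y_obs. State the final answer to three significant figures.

Y_obs ≈ 0.580 g VSS/g BOD₅

Y_obs = Y / (1 + k_d θ_c) = 0.714 / (1 + 0.0498 × 4.65) = 0.714 / 1.232 = 0.5797.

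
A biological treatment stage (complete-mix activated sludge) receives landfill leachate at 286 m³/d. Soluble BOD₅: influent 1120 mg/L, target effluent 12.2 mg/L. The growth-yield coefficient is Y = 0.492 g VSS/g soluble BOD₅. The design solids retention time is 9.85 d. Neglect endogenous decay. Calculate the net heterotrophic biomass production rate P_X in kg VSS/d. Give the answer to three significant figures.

With endogenous decay neglected, the observed yield equals the true yield: Y_obs = Y = 0.492 g VSS/g soluble BOD₅.
Substrate removed = Q·(S₀ − S) = 286 m³/d × (1120 − 12.2) g/m³ = 3.17×10^5 g/d = 316.8 kg/d.
P_X = Y_obs · Q(S₀ − S) = 0.4920 × 316.8 = 155.9 kg VSS/d.

P_X ≈ 156 kg VSS/d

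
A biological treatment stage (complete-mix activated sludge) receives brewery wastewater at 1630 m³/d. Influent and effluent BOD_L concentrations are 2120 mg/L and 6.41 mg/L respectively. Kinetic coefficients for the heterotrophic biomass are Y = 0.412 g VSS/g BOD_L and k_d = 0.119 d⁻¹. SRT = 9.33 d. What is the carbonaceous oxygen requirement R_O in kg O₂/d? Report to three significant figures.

R_O ≈ 2490 kg O₂/d

The observed yield is Y_obs = Y/(1 + k_d·θ_c) = 0.412 / (1 + 0.119 × 9.33) = 0.412 / 2.110 = 0.1952 g VSS per g BOD_L removed.
Q·(S₀ − S) = 1630 × (2120 − 6.41) × 10⁻³ = 3445 kg/d removed.
P_X = Y_obs·Q·(S₀ − S) = 0.1952 × 3445 = 672.6 kg VSS/d.
R_O = Q·(S₀ − S) − 1.42·P_X = 3445 − 1.42 × 672.6 = 2490 kg O₂/d.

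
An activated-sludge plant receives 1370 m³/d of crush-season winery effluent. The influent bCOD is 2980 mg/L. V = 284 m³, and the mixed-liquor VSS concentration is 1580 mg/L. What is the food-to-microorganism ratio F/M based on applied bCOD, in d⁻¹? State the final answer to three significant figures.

F/M = applied load / biomass = Q·S₀/(V·X) = 1370 × 2980 / (284.0 × 1580) = 9.098 d⁻¹.

F/M ≈ 9.10 d⁻¹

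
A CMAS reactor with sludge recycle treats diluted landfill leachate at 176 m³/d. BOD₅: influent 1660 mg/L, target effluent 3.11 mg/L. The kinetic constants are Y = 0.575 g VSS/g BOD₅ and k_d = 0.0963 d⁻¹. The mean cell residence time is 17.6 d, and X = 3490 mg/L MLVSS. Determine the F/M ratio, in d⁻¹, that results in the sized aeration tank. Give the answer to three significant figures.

From the SRT design equation V = Y Q (S₀−S) θ_c / [X (1 + k_d θ_c)] = 0.575 × 176 × (1660 − 3.11) × 17.6 / [3490 × (1 + 0.0963 × 17.6)] = 2.95×10^6 / 9405 = 313.8 m³.
Food-to-microorganism ratio F/M = Q S₀ / (V X) = 176 × 1660 / (313.8 × 3490) = 0.2668 d⁻¹.

F/M ≈ 0.267 d⁻¹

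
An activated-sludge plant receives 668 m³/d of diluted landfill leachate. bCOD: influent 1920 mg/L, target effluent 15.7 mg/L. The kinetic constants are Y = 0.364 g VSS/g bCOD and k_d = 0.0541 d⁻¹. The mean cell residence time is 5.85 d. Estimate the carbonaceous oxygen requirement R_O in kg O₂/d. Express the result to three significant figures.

R_O ≈ 773 kg O₂/d

Observed yield with endogenous decay: Y_obs = Y / (1 + k_d·θ_c) = 0.364 / (1 + 0.0541 × 5.85) = 0.364 / 1.316 = 0.2765 g VSS/g bCOD.
Q·(S₀ − S) = 668 × (1920 − 15.7) × 10⁻³ = 1272 kg/d removed.
Net sludge production P_X = 0.2765 × 1272 = 351.7 kg VSS/d.
R_O = Q·ΔS − 1.42 P_X = 1272 − 499.4 = 772.6 kg O₂/d.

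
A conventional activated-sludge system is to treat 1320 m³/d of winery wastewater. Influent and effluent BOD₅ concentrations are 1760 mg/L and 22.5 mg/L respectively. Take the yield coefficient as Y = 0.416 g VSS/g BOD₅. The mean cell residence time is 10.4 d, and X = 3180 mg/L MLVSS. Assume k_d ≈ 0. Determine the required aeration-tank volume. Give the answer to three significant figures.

With k_d = 0 the design equation reduces to V = Y Q (S₀−S) θ_c / X = 0.416 × 1320 × (1760 − 22.5) × 10.4 / 3180 = 3120 m³.

V ≈ 3120 m³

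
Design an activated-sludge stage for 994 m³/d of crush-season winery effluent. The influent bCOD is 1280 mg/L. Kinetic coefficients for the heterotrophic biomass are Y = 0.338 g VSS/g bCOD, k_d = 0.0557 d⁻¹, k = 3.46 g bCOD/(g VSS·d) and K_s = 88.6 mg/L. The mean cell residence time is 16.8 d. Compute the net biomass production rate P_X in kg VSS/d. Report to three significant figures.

Effluent substrate depends only on kinetics and SRT: S = K_s(1 + k_d θ_c) / [θ_c(Yk − k_d) − 1] = 88.6 × (1 + 0.0557 × 16.8) / [16.8 × (0.338 × 3.46 − 0.0557) − 1] = 171.5 / 17.71 = 9.683 mg/L.
Y_obs = Y / (1 + k_d θ_c) = 0.338 / (1 + 0.0557 × 16.8) = 0.338 / 1.936 = 0.1746.
Q·(S₀ − S) = 994 × (1280 − 9.68) × 10⁻³ = 1263 kg/d removed.
Biomass produced: P_X = Y_obs·Q·ΔS = 0.1746 × 1263 ≈ 220.5 kg VSS/d.

P_X ≈ 220 kg VSS/d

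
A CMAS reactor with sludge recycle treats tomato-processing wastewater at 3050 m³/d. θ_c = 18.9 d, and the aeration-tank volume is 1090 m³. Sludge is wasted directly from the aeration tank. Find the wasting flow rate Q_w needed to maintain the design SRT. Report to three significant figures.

Q_w ≈ 57.7 m³/d

For wasting at MLVSS concentration, Q_w = V/θ_c = 1090/18.9 = 57.67 m³/d.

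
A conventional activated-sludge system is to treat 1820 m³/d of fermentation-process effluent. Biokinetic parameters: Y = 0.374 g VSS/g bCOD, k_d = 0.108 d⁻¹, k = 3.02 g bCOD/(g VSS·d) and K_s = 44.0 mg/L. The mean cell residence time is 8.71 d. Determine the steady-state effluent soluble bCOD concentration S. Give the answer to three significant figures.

S ≈ 10.8 mg/L

Effluent substrate depends only on kinetics and SRT: S = K_s(1 + k_d θ_c) / [θ_c(Yk − k_d) − 1] = 44.0 × (1 + 0.108 × 8.71) / [8.71 × (0.374 × 3.02 − 0.108) − 1] = 85.39 / 7.897 = 10.81 mg/L.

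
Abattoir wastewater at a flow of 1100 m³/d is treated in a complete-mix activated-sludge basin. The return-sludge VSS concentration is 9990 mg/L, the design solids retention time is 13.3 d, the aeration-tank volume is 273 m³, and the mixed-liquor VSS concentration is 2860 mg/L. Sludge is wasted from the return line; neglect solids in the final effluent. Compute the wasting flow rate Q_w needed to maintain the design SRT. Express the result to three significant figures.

Q_w = (V·X)/(θ_c X_r) = 273.0 × 2860 / (13.3 × 9990) = 5.876 m³/d.

Q_w ≈ 5.88 m³/d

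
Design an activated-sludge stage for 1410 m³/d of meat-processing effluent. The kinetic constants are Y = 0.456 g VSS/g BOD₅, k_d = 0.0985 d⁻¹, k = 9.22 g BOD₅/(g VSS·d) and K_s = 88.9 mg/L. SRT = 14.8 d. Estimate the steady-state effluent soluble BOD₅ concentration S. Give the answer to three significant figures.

S ≈ 3.66 mg/L

Effluent substrate depends only on kinetics and SRT: S = K_s(1 + k_d θ_c) / [θ_c(Yk − k_d) − 1] = 88.9 × (1 + 0.0985 × 14.8) / [14.8 × (0.456 × 9.22 − 0.0985) − 1] = 218.5 / 59.77 = 3.656 mg/L.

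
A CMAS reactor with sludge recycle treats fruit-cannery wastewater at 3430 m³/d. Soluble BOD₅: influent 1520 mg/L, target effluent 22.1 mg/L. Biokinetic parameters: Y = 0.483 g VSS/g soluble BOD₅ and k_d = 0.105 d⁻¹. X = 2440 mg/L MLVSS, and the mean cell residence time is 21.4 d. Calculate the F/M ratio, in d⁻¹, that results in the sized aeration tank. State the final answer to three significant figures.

Rearranging the biomass balance for a CMAS with decay, V = Y·Q·ΔS·θ_c / [X·(1+k_d θ_c)] = 0.483 × 3430 × (1520 − 22.1) × 21.4 / [2440 × (1 + 0.105 × 21.4)] = 5.31×10^7 / 7923 = 6703 m³.
F/M = Q·S₀ / (V·X) = 3430 × 1520 / (6703 × 2440) = 0.3188 g soluble BOD₅·(g VSS·d)⁻¹.

F/M ≈ 0.319 d⁻¹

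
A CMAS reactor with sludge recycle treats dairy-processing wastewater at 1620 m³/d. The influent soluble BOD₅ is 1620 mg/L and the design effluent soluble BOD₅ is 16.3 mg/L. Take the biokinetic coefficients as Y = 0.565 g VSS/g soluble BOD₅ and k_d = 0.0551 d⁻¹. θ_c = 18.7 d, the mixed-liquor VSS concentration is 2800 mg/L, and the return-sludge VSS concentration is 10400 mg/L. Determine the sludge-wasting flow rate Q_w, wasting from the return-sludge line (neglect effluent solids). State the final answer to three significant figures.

Q_w ≈ 69.5 m³/d

From the SRT design equation V = Y Q (S₀−S) θ_c / [X (1 + k_d θ_c)] = 0.565 × 1620 × (1620 − 16.3) × 18.7 / [2800 × (1 + 0.0551 × 18.7)] = 2.74×10^7 / 5685 = 4828 m³.
Wasting from the return line (neglecting effluent solids): Q_w = V·X / (θ_c·X_r) = 4828 × 2800 / (18.7 × 10400) = 69.51 m³/d.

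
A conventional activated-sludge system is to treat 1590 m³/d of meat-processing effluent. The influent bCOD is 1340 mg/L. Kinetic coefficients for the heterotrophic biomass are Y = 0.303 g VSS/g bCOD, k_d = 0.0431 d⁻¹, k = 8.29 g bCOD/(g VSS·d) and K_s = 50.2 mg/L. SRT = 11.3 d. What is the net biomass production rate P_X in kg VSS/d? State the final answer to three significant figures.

Effluent substrate depends only on kinetics and SRT: S = K_s(1 + k_d θ_c) / [θ_c(Yk − k_d) − 1] = 50.2 × (1 + 0.0431 × 11.3) / [11.3 × (0.303 × 8.29 − 0.0431) − 1] = 74.65 / 26.90 = 2.775 mg/L.
Y_obs = Y / (1 + k_d θ_c) = 0.303 / (1 + 0.0431 × 11.3) = 0.303 / 1.487 = 0.2038.
ΔS = 1340 − 2.78 = 1337 mg/L, so the substrate removal rate is 1590 × 1337/1000 = 2126 kg bCOD/d.
Net biomass production P_X = Y_obs × Q·(S₀ − S) = 0.2038 × 2126 = 433.2 kg VSS/d.

P_X ≈ 433 kg VSS/d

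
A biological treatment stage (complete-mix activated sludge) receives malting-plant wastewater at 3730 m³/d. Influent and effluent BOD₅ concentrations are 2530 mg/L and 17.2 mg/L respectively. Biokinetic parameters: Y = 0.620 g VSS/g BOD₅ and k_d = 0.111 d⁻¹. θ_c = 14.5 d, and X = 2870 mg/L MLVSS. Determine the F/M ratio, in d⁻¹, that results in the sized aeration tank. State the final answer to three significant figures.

F/M ≈ 0.292 d⁻¹

Steady-state biomass mass balance: V·X·(1 + k_d·θ_c) = Y·Q·(S₀ − S)·θ_c, so V = 0.620 × 3730 × (2530 − 17.2) × 14.5 / [2870 × (1 + 0.111 × 14.5)] = 8.43×10^7 / 7489 = 11251 m³.
F/M = applied load / biomass = Q·S₀/(V·X) = 3730 × 2530 / (11251 × 2870) = 0.2923 d⁻¹.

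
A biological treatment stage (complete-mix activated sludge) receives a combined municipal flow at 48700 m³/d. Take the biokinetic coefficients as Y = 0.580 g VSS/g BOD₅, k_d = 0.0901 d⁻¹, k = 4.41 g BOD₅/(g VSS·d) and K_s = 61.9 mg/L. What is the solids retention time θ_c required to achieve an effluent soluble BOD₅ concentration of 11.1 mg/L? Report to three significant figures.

At the target effluent, Y k S/(K_s+S) = 0.580×4.41×11.1/73.00 = 0.3889 d⁻¹.
Then 1/θ_c = μ − k_d = 0.3889 − 0.0901 = 0.2988 d⁻¹, giving θ_c = 3.346 d.

θ_c ≈ 3.35 d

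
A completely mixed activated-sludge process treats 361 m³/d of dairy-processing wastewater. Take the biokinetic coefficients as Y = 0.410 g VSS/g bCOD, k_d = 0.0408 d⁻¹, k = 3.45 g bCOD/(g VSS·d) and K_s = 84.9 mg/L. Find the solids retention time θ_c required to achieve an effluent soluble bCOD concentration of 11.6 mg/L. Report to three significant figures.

θ_c ≈ 7.74 d

Specific growth rate at S = 11.6 mg/L: μ = YkS/(K_s+S) = 0.410·3.45·11.6/(84.9+11.6) = 0.1700 d⁻¹.
1/θ_c = 0.1700 − 0.0408 = 0.1292 d⁻¹, so θ_c = 7.738 d.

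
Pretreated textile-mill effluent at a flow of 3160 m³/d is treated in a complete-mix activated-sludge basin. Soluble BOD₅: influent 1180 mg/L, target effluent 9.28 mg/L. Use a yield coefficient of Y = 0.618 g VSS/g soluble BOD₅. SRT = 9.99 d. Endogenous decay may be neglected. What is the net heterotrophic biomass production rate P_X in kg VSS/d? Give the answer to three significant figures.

Since k_d ≈ 0, Y_obs = Y = 0.618 g VSS/g soluble BOD₅.
Q·(S₀ − S) = 3160 × (1180 − 9.28) × 10⁻³ = 3699 kg/d removed.
Biomass produced: P_X = Y_obs·Q·ΔS = 0.6180 × 3699 ≈ 2286 kg VSS/d.

P_X ≈ 2290 kg VSS/d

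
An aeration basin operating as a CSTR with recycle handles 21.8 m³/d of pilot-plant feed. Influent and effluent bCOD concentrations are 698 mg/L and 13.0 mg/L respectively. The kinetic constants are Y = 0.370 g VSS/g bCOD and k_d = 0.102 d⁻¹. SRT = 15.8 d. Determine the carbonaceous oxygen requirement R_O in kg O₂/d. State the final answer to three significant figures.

R_O ≈ 11.9 kg O₂/d

Y_obs = Y / (1 + k_d θ_c) = 0.370 / (1 + 0.102 × 15.8) = 0.370 / 2.612 = 0.1417.
Q·(S₀ − S) = 21.8 × (698 − 13.0) × 10⁻³ = 14.93 kg/d removed.
Net sludge production P_X = 0.1417 × 14.93 = 2.116 kg VSS/d.
R_O = Q·ΔS − 1.42 P_X = 14.93 − 3.004 = 11.93 kg O₂/d.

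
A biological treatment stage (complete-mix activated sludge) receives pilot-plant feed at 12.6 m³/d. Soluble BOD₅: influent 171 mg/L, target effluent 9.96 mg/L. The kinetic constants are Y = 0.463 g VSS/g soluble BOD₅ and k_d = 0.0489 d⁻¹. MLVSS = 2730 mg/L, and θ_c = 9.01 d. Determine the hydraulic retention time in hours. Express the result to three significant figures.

τ ≈ 4.10 h

Rearranging the biomass balance for a CMAS with decay, V = Y·Q·ΔS·θ_c / [X·(1+k_d θ_c)] = 0.463 × 12.6 × (171 − 9.96) × 9.01 / [2730 × (1 + 0.0489 × 9.01)] = 8.46×10^3 / 3933 = 2.152 m³.
τ = V/Q = 2.152/12.6 = 0.1708 d, or 4.100 h.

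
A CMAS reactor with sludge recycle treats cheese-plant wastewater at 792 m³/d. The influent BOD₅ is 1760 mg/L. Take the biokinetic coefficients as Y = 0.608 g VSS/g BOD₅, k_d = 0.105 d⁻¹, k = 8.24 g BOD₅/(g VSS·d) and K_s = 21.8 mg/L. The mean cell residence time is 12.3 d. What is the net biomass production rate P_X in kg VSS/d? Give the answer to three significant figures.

Effluent substrate depends only on kinetics and SRT: S = K_s(1 + k_d θ_c) / [θ_c(Yk − k_d) − 1] = 21.8 × (1 + 0.105 × 12.3) / [12.3 × (0.608 × 8.24 − 0.105) − 1] = 49.95 / 59.33 = 0.8420 mg/L.
Correct the yield for decay: Y_obs = Y/(1 + k_d θ_c) = 0.608 / (1 + 0.105 × 12.3) = 0.608 / 2.292 = 0.2653.
Q·(S₀ − S) = 792 × (1760 − 0.842) × 10⁻³ = 1393 kg/d removed.
Biomass produced: P_X = Y_obs·Q·ΔS = 0.2653 × 1393 ≈ 369.7 kg VSS/d.

P_X ≈ 370 kg VSS/d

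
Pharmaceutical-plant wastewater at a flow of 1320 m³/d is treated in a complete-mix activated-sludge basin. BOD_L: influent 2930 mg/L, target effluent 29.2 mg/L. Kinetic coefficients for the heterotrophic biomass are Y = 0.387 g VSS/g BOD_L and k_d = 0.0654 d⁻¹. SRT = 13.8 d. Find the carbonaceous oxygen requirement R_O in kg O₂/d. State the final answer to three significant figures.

Correct the yield for decay: Y_obs = Y/(1 + k_d θ_c) = 0.387 / (1 + 0.0654 × 13.8) = 0.387 / 1.903 = 0.2034.
Mass of BOD_L removed per day: Q(S₀ − S) = 1320 × 2901 g/m³ = 3829 kg/d.
P_X = Y_obs·Q·(S₀ − S) = 0.2034 × 3829 = 778.9 kg VSS/d.
Carbonaceous O₂ demand = substrate oxidised − cell-mass equivalent = 3829 − 1.42 × 778.9 = 2723 kg O₂/d.

R_O ≈ 2720 kg O₂/d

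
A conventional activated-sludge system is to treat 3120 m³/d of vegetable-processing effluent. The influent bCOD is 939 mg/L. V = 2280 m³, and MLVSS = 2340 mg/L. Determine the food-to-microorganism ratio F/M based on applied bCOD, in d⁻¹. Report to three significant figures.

F/M ≈ 0.549 d⁻¹

Food-to-microorganism ratio F/M = Q S₀ / (V X) = 3120 × 939 / (2280 × 2340) = 0.5491 d⁻¹.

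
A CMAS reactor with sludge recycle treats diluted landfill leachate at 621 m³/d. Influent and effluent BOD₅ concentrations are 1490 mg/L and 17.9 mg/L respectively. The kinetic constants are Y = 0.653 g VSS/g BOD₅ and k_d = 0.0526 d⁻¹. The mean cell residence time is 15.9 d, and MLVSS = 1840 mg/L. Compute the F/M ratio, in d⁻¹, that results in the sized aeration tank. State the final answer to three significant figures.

From the SRT design equation V = Y Q (S₀−S) θ_c / [X (1 + k_d θ_c)] = 0.653 × 621 × (1490 − 17.9) × 15.9 / [1840 × (1 + 0.0526 × 15.9)] = 9.49×10^6 / 3379 = 2809 m³.
F/M = applied load / biomass = Q·S₀/(V·X) = 621 × 1490 / (2809 × 1840) = 0.1790 d⁻¹.

F/M ≈ 0.179 d⁻¹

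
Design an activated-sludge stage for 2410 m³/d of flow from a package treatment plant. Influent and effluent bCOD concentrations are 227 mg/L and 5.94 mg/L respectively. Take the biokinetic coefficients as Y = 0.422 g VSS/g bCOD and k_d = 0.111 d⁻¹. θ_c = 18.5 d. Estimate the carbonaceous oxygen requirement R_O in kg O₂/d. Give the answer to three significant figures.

R_O ≈ 428 kg O₂/d

Y_obs = Y / (1 + k_d θ_c) = 0.422 / (1 + 0.111 × 18.5) = 0.422 / 3.054 = 0.1382.
Q·(S₀ − S) = 2410 × (227 − 5.94) × 10⁻³ = 532.8 kg/d removed.
P_X = Y_obs·Q·(S₀ − S) = 0.1382 × 532.8 = 73.63 kg VSS/d.
R_O = Q·(S₀ − S) − 1.42·P_X = 532.8 − 1.42 × 73.63 = 428.2 kg O₂/d.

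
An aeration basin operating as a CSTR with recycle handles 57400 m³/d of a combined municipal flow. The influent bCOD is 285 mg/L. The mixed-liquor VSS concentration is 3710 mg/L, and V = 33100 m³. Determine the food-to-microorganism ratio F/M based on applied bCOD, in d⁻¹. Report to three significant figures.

F/M ≈ 0.133 d⁻¹

F/M = Q·S₀ / (V·X) = 57400 × 285 / (33100 × 3710) = 0.1332 g bCOD·(g VSS·d)⁻¹.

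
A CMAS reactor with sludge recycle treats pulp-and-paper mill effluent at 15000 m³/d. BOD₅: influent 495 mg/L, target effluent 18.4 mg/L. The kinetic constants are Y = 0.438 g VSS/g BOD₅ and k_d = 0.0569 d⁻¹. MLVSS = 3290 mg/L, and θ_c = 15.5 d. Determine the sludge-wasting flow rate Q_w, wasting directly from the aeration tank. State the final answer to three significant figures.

From the SRT design equation V = Y Q (S₀−S) θ_c / [X (1 + k_d θ_c)] = 0.438 × 15000 × (495 − 18.4) × 15.5 / [3290 × (1 + 0.0569 × 15.5)] = 4.85×10^7 / 6192 = 7839 m³.
For wasting at MLVSS concentration, Q_w = V/θ_c = 7839/15.5 = 505.7 m³/d.

Q_w ≈ 506 m³/d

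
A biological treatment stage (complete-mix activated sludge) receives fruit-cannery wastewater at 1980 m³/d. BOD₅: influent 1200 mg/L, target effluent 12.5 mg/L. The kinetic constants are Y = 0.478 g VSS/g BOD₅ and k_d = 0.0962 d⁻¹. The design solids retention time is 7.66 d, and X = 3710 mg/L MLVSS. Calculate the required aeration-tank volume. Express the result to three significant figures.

Rearranging the biomass balance for a CMAS with decay, V = Y·Q·ΔS·θ_c / [X·(1+k_d θ_c)] = 0.478 × 1980 × (1200 − 12.5) × 7.66 / [3710 × (1 + 0.0962 × 7.66)] = 8.61×10^6 / 6444 = 1336 m³.

V ≈ 1340 m³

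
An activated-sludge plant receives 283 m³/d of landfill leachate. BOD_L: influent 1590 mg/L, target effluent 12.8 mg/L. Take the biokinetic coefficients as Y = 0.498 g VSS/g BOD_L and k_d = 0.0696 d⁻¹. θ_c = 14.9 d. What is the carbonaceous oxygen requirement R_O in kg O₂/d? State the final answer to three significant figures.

R_O ≈ 291 kg O₂/d

Correct the yield for decay: Y_obs = Y/(1 + k_d θ_c) = 0.498 / (1 + 0.0696 × 14.9) = 0.498 / 2.037 = 0.2445.
Q·(S₀ − S) = 283 × (1590 − 12.8) × 10⁻³ = 446.3 kg/d removed.
Net sludge production P_X = 0.2445 × 446.3 = 109.1 kg VSS/d.
R_O = Q·ΔS − 1.42 P_X = 446.3 − 154.9 = 291.4 kg O₂/d.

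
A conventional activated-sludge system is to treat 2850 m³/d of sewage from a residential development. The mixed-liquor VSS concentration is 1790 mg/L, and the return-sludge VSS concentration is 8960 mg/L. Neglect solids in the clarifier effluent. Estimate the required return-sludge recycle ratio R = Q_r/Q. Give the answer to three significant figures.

R ≈ 0.250

Solids balance on the clarifier gives (1+R)X = R·X_r, so R = X/(X_r − X) = 1790 / (8960 − 1790) = 0.2497.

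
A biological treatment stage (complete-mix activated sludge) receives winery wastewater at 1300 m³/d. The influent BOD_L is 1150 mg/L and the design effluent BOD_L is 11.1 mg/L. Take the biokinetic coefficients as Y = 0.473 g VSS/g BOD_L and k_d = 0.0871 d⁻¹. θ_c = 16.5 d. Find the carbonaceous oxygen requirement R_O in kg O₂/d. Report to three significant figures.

R_O ≈ 1070 kg O₂/d

Correct the yield for decay: Y_obs = Y/(1 + k_d θ_c) = 0.473 / (1 + 0.0871 × 16.5) = 0.473 / 2.437 = 0.1941.
Mass of BOD_L removed per day: Q(S₀ − S) = 1300 × 1139 g/m³ = 1481 kg/d.
Biomass synthesised: P_X = Y_obs × 1481 = 287.3 kg VSS/d.
R_O = Q·(S₀ − S) − 1.42·P_X = 1481 − 1.42 × 287.3 = 1073 kg O₂/d.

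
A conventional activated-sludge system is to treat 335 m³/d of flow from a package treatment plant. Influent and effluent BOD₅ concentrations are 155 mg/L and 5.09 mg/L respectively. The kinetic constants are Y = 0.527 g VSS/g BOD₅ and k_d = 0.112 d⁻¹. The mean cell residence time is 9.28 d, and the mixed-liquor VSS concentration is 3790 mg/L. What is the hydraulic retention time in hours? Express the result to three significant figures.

Steady-state biomass mass balance: V·X·(1 + k_d·θ_c) = Y·Q·(S₀ − S)·θ_c, so V = 0.527 × 335 × (155 − 5.09) × 9.28 / [3790 × (1 + 0.112 × 9.28)] = 2.46×10^5 / 7729 = 31.78 m³.
Hydraulic retention time τ = V/Q = 31.78 / 335 = 0.09485 d = 2.276 h.

τ ≈ 2.28 h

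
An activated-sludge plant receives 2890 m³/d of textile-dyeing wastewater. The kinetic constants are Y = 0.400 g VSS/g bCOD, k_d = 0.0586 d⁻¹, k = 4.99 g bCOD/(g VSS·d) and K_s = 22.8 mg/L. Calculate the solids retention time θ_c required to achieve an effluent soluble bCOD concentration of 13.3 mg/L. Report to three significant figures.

θ_c ≈ 1.48 d

At the target effluent, Y k S/(K_s+S) = 0.400×4.99×13.3/36.10 = 0.7354 d⁻¹.
θ_c = 1/(μ − k_d) = 1/(0.7354 − 0.0586) = 1/0.6768 = 1.478 d.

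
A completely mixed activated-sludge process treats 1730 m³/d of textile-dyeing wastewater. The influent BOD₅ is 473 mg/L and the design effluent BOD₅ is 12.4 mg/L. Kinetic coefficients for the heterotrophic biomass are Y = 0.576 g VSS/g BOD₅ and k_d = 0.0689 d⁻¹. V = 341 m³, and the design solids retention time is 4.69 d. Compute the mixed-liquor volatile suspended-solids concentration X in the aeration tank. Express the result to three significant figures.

X ≈ 4770 mg/L

Solving the biomass balance for X: X = Y Q (S₀−S) θ_c / [V (1+k_d θ_c)] = 0.576 × 1730 × (473 − 12.4) × 4.69 / [341 × (1 + 0.0689 × 4.69)] = 4771 mg/L.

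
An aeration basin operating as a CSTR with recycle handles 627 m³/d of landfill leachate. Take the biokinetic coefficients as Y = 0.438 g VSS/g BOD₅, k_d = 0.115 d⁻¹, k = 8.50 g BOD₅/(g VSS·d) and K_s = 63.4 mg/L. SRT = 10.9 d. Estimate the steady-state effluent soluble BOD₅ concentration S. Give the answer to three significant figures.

S ≈ 3.73 mg/L

Effluent substrate depends only on kinetics and SRT: S = K_s(1 + k_d θ_c) / [θ_c(Yk − k_d) − 1] = 63.4 × (1 + 0.115 × 10.9) / [10.9 × (0.438 × 8.50 − 0.115) − 1] = 142.9 / 38.33 = 3.728 mg/L.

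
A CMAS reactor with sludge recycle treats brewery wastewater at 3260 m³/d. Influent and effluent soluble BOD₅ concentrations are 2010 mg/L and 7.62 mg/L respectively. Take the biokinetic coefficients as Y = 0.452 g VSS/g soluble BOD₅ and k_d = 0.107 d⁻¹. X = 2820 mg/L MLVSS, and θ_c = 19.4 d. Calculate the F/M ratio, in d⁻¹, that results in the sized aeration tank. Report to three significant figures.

From the SRT design equation V = Y Q (S₀−S) θ_c / [X (1 + k_d θ_c)] = 0.452 × 3260 × (2010 − 7.62) × 19.4 / [2820 × (1 + 0.107 × 19.4)] = 5.72×10^7 / 8674 = 6599 m³.
F/M = Q·S₀ / (V·X) = 3260 × 2010 / (6599 × 2820) = 0.3521 g soluble BOD₅·(g VSS·d)⁻¹.

F/M ≈ 0.352 d⁻¹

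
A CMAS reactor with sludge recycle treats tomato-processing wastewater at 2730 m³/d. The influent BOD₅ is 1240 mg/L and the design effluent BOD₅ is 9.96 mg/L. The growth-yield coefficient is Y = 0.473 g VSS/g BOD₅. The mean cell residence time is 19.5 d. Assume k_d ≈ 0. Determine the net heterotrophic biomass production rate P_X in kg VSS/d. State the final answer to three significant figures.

P_X ≈ 1590 kg VSS/d

Since k_d ≈ 0, Y_obs = Y = 0.473 g VSS/g BOD₅.
Q·(S₀ − S) = 2730 × (1240 − 9.96) × 10⁻³ = 3358 kg/d removed.
So the net sludge growth is P_X = 0.4730 × 3358 = 1588 kg VSS/d.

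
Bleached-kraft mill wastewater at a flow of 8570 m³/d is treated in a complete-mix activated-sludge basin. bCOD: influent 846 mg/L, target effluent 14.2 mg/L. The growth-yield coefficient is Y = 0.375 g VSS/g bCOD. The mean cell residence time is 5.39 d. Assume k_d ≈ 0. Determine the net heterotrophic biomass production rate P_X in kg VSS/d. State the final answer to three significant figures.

Since k_d ≈ 0, Y_obs = Y = 0.375 g VSS/g bCOD.
Mass of bCOD removed per day: Q(S₀ − S) = 8570 × 831.8 g/m³ = 7129 kg/d.
P_X = Y_obs · Q(S₀ − S) = 0.3750 × 7129 = 2673 kg VSS/d.

P_X ≈ 2670 kg VSS/d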